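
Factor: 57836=2^2*19^1 * 761^1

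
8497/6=1416 + 1/6=1416.17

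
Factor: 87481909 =19^1*43^1*107077^1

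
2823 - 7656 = -4833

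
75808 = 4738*16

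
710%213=71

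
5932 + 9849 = 15781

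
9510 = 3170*3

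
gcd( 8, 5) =1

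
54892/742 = 73 + 363/371 = 73.98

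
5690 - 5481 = 209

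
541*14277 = 7723857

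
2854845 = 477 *5985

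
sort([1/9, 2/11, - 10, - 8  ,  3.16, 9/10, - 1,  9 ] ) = [ - 10, -8,-1,1/9,2/11,9/10, 3.16,9 ]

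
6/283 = 6/283 = 0.02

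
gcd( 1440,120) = 120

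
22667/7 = 22667/7 = 3238.14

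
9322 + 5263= 14585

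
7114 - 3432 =3682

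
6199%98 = 25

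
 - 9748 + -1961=- 11709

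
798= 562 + 236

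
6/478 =3/239 = 0.01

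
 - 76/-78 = 38/39 = 0.97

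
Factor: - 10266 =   -  2^1*3^1*29^1*59^1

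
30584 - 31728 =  - 1144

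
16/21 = 16/21 = 0.76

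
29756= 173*172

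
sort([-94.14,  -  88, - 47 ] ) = [ - 94.14, - 88,- 47]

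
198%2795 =198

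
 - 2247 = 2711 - 4958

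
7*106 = 742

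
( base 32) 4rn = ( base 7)20346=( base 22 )A6B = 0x1377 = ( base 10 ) 4983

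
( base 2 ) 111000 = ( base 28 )20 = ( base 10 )56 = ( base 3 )2002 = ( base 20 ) 2g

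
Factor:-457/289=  - 17^( - 2 )*457^1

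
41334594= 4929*8386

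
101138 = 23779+77359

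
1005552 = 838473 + 167079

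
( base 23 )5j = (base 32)46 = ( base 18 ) 78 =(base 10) 134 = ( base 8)206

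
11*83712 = 920832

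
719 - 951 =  - 232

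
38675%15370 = 7935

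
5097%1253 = 85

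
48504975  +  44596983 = 93101958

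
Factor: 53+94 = 3^1 *7^2 = 147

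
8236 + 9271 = 17507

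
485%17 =9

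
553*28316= 15658748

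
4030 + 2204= 6234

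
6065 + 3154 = 9219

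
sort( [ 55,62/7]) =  [ 62/7,55] 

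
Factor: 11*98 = 2^1*7^2 * 11^1= 1078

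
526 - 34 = 492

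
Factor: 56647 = 37^1* 1531^1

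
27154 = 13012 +14142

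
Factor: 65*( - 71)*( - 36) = 166140 = 2^2*3^2*5^1*13^1*71^1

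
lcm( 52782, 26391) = 52782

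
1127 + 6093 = 7220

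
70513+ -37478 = 33035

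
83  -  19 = 64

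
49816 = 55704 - 5888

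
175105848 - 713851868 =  - 538746020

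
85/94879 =85/94879 = 0.00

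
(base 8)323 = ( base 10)211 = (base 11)182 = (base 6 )551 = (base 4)3103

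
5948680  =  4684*1270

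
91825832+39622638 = 131448470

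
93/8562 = 31/2854 = 0.01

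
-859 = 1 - 860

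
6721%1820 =1261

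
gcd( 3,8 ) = 1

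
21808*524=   11427392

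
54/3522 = 9/587 = 0.02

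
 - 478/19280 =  - 1 +9401/9640 = - 0.02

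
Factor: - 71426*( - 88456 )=2^4*71^1*503^1*11057^1= 6318058256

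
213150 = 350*609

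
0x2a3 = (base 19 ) 1GA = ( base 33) KF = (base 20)1DF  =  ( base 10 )675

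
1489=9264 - 7775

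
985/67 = 14 + 47/67 = 14.70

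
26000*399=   10374000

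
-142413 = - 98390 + - 44023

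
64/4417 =64/4417= 0.01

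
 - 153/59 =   -  153/59 = -2.59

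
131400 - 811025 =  - 679625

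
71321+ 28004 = 99325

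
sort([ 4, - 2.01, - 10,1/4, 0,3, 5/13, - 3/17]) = [ - 10, - 2.01,  -  3/17, 0, 1/4,  5/13,  3, 4]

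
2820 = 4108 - 1288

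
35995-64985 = -28990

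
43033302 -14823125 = 28210177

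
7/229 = 7/229= 0.03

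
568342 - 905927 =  - 337585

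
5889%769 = 506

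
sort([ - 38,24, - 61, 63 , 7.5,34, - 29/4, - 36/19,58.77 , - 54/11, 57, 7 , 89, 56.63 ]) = [ - 61, - 38, - 29/4,  -  54/11,-36/19,7 , 7.5, 24, 34,56.63, 57, 58.77, 63, 89 ]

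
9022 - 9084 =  - 62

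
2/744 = 1/372 = 0.00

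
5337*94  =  501678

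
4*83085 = 332340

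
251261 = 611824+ - 360563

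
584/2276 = 146/569  =  0.26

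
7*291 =2037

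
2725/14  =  2725/14 = 194.64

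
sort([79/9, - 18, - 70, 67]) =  [ - 70  , - 18,79/9,67 ] 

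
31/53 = 31/53  =  0.58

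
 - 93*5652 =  - 525636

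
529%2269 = 529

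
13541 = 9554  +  3987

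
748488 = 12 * 62374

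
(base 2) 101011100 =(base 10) 348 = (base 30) bi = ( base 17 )138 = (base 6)1340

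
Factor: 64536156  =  2^2*3^3*631^1*947^1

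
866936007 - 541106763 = 325829244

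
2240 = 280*8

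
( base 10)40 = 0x28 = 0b101000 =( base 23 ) 1H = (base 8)50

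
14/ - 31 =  - 14/31  =  -0.45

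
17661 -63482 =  - 45821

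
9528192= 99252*96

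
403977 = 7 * 57711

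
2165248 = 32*67664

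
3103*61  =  189283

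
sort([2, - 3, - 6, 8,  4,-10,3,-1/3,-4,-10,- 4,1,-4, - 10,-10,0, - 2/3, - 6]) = [  -  10, - 10, -10,-10, - 6,-6, - 4,-4, - 4,-3,-2/3, - 1/3,0, 1,2,3,4,8]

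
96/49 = 1 + 47/49 = 1.96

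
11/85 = 11/85  =  0.13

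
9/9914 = 9/9914  =  0.00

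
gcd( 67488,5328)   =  1776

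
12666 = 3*4222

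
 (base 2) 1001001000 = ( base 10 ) 584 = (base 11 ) 491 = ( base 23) 129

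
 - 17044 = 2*( - 8522 )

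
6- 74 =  - 68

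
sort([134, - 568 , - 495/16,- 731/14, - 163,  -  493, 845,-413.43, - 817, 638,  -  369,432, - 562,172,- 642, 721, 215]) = [-817, - 642, -568, - 562, - 493,  -  413.43,-369,- 163, - 731/14, - 495/16, 134, 172, 215,432,638, 721,845 ]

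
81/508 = 81/508 = 0.16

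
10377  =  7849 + 2528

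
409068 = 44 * 9297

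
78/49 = 1 + 29/49=1.59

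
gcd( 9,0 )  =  9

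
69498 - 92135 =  - 22637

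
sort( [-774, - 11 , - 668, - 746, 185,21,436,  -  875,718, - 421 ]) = [ - 875,  -  774,-746, - 668, -421, - 11, 21,185,436  ,  718]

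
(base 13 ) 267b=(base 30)63K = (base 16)1586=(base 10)5510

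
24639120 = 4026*6120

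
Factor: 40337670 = 2^1*  3^1 * 5^1*1344589^1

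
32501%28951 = 3550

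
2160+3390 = 5550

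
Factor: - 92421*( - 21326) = 2^1*3^4 *7^1*163^1*10663^1=1970970246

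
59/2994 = 59/2994 = 0.02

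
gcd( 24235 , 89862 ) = 1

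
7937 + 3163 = 11100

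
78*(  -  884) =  - 68952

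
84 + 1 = 85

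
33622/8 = 4202 + 3/4 = 4202.75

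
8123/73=111 + 20/73 = 111.27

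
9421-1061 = 8360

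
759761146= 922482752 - 162721606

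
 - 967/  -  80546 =967/80546 = 0.01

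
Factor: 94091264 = 2^11*45943^1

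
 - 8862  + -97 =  - 8959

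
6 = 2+4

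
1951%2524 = 1951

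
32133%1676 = 289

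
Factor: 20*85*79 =2^2*5^2*17^1*79^1 = 134300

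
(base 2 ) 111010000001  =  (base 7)13553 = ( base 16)E81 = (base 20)95d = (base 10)3713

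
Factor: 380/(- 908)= - 95/227  =  - 5^1*19^1 * 227^( - 1)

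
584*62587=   36550808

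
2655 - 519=2136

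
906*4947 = 4481982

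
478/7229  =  478/7229 = 0.07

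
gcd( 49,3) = 1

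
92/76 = 1 + 4/19=1.21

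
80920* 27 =2184840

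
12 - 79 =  - 67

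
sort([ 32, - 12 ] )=[ - 12,32 ] 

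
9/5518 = 9/5518=0.00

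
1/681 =1/681 = 0.00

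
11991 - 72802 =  - 60811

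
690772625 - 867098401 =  - 176325776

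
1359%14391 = 1359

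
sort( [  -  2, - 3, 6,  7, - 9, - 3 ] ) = [-9,  -  3, - 3,- 2, 6, 7]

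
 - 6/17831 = - 6/17831 = - 0.00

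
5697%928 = 129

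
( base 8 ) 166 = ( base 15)7D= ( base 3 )11101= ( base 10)118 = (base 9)141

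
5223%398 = 49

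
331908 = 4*82977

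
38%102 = 38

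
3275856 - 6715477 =-3439621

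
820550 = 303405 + 517145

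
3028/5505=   3028/5505 = 0.55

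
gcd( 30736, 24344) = 136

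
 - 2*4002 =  - 8004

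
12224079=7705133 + 4518946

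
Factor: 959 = 7^1*137^1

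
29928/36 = 831 + 1/3 = 831.33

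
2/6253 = 2/6253  =  0.00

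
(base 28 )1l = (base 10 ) 49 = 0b110001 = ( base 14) 37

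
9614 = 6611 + 3003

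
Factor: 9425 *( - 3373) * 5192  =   - 165056405800  =  - 2^3*5^2*11^1 * 13^1*29^1 * 59^1*3373^1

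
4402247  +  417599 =4819846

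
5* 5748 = 28740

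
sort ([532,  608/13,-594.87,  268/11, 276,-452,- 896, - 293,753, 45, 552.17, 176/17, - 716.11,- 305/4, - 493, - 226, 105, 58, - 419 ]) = [ -896, - 716.11, - 594.87, - 493, - 452, - 419, - 293, - 226,  -  305/4, 176/17, 268/11 , 45,608/13, 58, 105, 276, 532, 552.17, 753] 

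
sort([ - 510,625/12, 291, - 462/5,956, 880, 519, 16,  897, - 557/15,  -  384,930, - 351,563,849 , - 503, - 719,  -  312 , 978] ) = [ - 719, - 510, - 503,-384, - 351, - 312, - 462/5, - 557/15, 16,625/12 , 291,519, 563,849, 880,897,930,956 , 978]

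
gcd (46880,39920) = 80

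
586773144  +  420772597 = 1007545741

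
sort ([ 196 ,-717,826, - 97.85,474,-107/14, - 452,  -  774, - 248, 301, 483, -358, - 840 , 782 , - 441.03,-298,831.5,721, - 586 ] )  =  [-840, - 774,-717  , - 586, - 452,-441.03, - 358,-298,-248 , - 97.85, - 107/14,196, 301,  474,483,721,  782,826  ,  831.5 ]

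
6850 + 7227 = 14077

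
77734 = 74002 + 3732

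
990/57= 17 + 7/19 = 17.37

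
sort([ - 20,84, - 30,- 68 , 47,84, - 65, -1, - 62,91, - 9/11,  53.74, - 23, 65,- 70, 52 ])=[  -  70, - 68, - 65, - 62, - 30, - 23, -20, - 1, - 9/11,  47, 52,53.74,65, 84, 84 , 91 ]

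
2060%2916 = 2060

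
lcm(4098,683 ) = 4098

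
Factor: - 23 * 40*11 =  - 2^3 *5^1 * 11^1*23^1 = - 10120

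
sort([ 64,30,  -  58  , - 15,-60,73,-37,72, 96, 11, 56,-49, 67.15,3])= [ - 60, - 58 , - 49, -37,  -  15,3,11,30, 56,64,67.15,72,73,96]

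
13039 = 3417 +9622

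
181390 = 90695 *2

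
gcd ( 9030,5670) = 210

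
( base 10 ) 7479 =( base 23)e34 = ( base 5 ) 214404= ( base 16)1d37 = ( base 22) f9l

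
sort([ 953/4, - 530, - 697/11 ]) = [ - 530, - 697/11 , 953/4]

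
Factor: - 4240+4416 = 176 = 2^4*11^1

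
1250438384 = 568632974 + 681805410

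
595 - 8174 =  - 7579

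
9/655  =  9/655  =  0.01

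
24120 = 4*6030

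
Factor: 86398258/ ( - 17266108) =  - 43199129/8633054 = -2^ ( -1) *23^1 * 47^( - 1)*91841^( - 1)*1878223^1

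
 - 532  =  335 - 867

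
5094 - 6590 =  - 1496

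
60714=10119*6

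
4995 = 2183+2812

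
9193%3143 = 2907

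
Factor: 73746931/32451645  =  3^( - 1 )*5^( - 1 ) *229^1*322039^1* 2163443^ (-1) 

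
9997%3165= 502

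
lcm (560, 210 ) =1680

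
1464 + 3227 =4691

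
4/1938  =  2/969=0.00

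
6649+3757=10406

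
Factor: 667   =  23^1 * 29^1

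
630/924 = 15/22 = 0.68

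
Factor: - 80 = -2^4*5^1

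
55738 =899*62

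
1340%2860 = 1340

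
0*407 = 0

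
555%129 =39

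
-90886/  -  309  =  294 + 40/309 =294.13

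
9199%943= 712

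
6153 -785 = 5368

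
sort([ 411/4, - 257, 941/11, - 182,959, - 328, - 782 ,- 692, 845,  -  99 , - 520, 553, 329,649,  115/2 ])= [ - 782,- 692, - 520,-328, - 257 ,-182, - 99, 115/2  ,  941/11,  411/4, 329, 553,649,845, 959]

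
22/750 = 11/375 = 0.03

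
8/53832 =1/6729 = 0.00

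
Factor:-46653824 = - 2^7*7^1*52069^1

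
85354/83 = 85354/83 = 1028.36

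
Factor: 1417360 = 2^4*5^1 * 7^1*2531^1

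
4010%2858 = 1152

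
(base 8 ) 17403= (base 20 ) JGJ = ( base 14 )2C71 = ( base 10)7939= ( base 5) 223224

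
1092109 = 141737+950372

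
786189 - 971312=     -  185123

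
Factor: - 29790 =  -2^1*3^2*5^1*331^1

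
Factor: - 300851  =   - 300851^1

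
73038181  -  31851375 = 41186806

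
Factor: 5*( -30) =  -150 = -2^1 *3^1*5^2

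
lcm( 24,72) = 72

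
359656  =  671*536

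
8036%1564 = 216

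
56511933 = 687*82259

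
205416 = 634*324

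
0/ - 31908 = 0/1 = - 0.00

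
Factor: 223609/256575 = 3^(-1 ) * 5^(-2)*11^(-1 )*719^1 =719/825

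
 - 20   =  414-434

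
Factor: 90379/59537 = 29^( - 1 )*2053^ ( -1)*90379^1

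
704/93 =704/93=   7.57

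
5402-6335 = - 933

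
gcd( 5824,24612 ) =28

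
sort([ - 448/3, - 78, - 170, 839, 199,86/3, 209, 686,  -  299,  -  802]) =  [ - 802, - 299, - 170, - 448/3, - 78, 86/3, 199, 209,686, 839]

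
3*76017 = 228051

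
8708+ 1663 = 10371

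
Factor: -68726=- 2^1*7^1 * 4909^1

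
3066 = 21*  146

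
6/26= 3/13 = 0.23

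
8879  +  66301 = 75180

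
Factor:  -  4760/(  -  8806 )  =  2^2*5^1*37^(  -  1) = 20/37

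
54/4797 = 6/533 = 0.01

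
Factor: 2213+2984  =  5197 = 5197^1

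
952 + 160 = 1112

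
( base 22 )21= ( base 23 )1m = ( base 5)140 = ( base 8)55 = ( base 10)45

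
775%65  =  60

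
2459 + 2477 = 4936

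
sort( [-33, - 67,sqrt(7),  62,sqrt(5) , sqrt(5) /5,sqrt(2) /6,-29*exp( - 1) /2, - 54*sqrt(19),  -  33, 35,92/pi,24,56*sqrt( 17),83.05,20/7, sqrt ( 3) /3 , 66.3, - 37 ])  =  [ -54*sqrt(19 ),-67,- 37, -33, - 33, - 29*exp( - 1 )/2,sqrt( 2 )/6 , sqrt(5 )/5 , sqrt(3)/3 , sqrt(5 ),  sqrt(7), 20/7,24,92/pi, 35 , 62,66.3,  83.05,  56*sqrt( 17) ]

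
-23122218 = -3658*6321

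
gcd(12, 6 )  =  6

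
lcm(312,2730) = 10920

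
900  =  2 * 450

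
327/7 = 46 + 5/7 = 46.71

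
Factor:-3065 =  - 5^1*613^1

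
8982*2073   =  18619686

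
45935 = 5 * 9187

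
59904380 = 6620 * 9049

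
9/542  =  9/542 = 0.02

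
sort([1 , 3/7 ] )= [3/7, 1] 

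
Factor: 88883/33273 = 3^( - 2)*3697^(  -  1)*88883^1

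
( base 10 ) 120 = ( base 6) 320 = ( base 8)170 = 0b1111000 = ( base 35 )3F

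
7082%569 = 254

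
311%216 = 95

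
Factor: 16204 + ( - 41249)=-25045  =  - 5^1*5009^1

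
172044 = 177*972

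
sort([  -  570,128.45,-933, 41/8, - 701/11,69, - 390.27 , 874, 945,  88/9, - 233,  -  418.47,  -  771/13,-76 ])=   [ - 933, - 570,-418.47,  -  390.27, - 233,  -  76 ,  -  701/11, - 771/13, 41/8,88/9,69,128.45, 874, 945]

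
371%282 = 89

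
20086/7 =20086/7 = 2869.43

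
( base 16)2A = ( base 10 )42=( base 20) 22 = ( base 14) 30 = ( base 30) 1c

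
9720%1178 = 296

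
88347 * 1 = 88347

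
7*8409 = 58863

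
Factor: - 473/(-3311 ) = 1/7 = 7^( - 1)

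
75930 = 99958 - 24028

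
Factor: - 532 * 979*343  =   - 2^2*7^4*11^1*19^1*89^1 = - 178644004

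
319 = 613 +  - 294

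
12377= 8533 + 3844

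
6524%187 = 166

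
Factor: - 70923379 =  - 70923379^1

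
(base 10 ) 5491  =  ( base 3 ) 21112101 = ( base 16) 1573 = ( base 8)12563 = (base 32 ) 5bj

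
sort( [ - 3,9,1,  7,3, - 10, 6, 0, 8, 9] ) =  [ - 10,  -  3,0, 1,3,6,7,8,9, 9]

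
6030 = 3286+2744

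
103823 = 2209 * 47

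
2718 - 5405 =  - 2687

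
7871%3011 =1849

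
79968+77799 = 157767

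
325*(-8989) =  - 2921425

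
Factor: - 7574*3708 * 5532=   -  155362856544= - 2^5*3^3*7^1*103^1*461^1*541^1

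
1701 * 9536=16220736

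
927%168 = 87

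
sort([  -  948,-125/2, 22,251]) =[ - 948, - 125/2, 22,251] 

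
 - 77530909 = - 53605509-23925400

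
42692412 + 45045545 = 87737957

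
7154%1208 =1114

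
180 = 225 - 45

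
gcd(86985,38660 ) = 9665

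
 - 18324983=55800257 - 74125240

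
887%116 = 75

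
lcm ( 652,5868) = 5868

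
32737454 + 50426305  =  83163759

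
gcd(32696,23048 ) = 536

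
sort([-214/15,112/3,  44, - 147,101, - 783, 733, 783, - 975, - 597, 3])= [-975, - 783, - 597, - 147, - 214/15, 3, 112/3,44, 101, 733, 783 ]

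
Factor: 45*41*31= 3^2*5^1*31^1*41^1 = 57195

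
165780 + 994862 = 1160642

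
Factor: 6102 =2^1*3^3*113^1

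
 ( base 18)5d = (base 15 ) 6d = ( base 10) 103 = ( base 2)1100111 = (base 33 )34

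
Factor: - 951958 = -2^1* 7^1 * 97^1*701^1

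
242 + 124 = 366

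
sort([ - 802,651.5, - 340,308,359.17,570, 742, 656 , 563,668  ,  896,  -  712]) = [ - 802,  -  712, - 340,308, 359.17, 563, 570 , 651.5,656,668, 742,896] 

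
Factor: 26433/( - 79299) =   -  1/3 = -3^( - 1) 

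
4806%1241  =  1083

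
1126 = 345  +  781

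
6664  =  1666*4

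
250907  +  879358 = 1130265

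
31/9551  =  31/9551= 0.00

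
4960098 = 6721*738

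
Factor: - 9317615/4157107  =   - 5^1*17^1*983^( - 1 ) * 4229^( -1)*109619^1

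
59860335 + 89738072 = 149598407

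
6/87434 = 3/43717 = 0.00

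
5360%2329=702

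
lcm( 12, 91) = 1092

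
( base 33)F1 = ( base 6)2144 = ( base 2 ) 111110000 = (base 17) 1C3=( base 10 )496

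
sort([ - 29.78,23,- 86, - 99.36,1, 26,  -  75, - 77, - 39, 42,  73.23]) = [ - 99.36, - 86, -77, - 75, - 39,-29.78,1,23,26, 42, 73.23]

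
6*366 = 2196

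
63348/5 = 63348/5 = 12669.60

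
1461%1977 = 1461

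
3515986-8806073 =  - 5290087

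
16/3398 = 8/1699 = 0.00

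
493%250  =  243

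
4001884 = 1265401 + 2736483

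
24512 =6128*4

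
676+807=1483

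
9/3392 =9/3392 = 0.00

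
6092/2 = 3046 = 3046.00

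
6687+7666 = 14353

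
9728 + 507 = 10235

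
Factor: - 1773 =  - 3^2*197^1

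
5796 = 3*1932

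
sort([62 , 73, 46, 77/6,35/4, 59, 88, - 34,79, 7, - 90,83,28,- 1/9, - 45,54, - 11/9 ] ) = [-90, - 45,  -  34, - 11/9, - 1/9,7, 35/4,77/6,  28 , 46,54, 59, 62,  73,79, 83, 88]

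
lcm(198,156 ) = 5148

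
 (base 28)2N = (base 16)4f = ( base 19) 43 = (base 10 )79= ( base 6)211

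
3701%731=46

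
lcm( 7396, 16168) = 695224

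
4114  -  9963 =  - 5849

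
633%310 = 13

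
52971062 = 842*62911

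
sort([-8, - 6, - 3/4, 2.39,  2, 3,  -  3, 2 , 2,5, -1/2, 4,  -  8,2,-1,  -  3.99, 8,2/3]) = [  -  8, - 8, - 6, - 3.99, - 3 , -1, - 3/4, - 1/2, 2/3, 2, 2,2,2,2.39, 3,4,5, 8]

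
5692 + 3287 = 8979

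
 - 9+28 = 19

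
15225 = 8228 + 6997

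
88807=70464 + 18343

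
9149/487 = 9149/487 = 18.79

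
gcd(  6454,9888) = 2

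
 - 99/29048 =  - 1 + 28949/29048 = - 0.00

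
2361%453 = 96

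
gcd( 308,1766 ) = 2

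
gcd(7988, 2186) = 2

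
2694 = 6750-4056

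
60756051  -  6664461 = 54091590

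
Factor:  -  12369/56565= - 4123/18855 =- 3^( - 2)*5^( - 1) * 7^1* 19^1 * 31^1*419^( - 1 )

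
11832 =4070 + 7762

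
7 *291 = 2037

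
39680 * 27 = 1071360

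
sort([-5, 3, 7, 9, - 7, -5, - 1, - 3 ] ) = [ - 7,-5 , - 5, - 3, - 1,3, 7,9 ] 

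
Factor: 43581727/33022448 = 2^( - 4 )*7^2 *17^1 * 113^1*463^1*2063903^( - 1 ) 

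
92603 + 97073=189676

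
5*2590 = 12950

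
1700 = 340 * 5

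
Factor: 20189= 13^1 * 1553^1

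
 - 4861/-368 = 4861/368=13.21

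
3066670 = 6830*449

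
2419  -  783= 1636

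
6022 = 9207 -3185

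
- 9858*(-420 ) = 4140360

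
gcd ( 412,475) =1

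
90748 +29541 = 120289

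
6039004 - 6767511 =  - 728507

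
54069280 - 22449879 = 31619401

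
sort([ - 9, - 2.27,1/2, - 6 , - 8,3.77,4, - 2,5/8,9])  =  [-9,-8, - 6, - 2.27,-2,1/2, 5/8,3.77,4,9]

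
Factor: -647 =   -  647^1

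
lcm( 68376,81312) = 3008544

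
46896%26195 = 20701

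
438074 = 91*4814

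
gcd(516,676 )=4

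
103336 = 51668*2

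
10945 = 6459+4486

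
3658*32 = 117056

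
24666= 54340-29674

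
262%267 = 262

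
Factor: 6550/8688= 3275/4344  =  2^ ( - 3)*3^( - 1 )*5^2*131^1*181^( - 1)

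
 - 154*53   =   - 8162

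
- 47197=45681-92878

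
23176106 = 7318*3167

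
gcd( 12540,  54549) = 627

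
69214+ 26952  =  96166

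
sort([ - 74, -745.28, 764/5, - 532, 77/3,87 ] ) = [ - 745.28, - 532, - 74, 77/3, 87, 764/5 ] 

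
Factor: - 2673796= - 2^2  *23^1*29063^1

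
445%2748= 445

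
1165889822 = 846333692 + 319556130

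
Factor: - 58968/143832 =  - 189/461  =  - 3^3*7^1*461^( - 1 )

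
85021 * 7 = 595147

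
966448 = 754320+212128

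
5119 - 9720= - 4601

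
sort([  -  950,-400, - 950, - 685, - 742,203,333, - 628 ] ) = [ - 950, - 950,-742, - 685,  -  628,-400, 203,333 ] 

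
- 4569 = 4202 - 8771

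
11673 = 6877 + 4796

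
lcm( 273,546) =546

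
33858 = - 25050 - - 58908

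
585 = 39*15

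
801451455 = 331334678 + 470116777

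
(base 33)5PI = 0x1890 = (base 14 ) 2412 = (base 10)6288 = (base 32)64G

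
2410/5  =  482 = 482.00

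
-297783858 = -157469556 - 140314302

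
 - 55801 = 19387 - 75188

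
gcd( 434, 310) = 62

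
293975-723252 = -429277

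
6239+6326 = 12565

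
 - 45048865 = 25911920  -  70960785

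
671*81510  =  54693210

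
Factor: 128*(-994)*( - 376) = 2^11*7^1*47^1*71^1=47839232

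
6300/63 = 100 = 100.00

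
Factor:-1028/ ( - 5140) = 1/5 = 5^(  -  1)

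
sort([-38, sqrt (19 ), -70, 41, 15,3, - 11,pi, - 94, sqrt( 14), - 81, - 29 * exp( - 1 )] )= [ - 94, - 81, - 70,-38,-11, - 29* exp( -1), 3,pi,sqrt(14 ),sqrt(19 ),15, 41]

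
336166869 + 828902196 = 1165069065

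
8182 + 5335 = 13517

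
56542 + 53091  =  109633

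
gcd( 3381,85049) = 1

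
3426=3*1142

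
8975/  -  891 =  - 8975/891 = -  10.07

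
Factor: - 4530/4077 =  - 10/9 = - 2^1 * 3^( - 2 )*5^1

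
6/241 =6/241= 0.02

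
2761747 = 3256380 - 494633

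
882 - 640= 242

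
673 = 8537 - 7864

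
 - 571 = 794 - 1365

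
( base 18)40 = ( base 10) 72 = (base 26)2K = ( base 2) 1001000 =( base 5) 242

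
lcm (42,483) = 966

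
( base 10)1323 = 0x52B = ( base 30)1e3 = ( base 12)923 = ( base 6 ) 10043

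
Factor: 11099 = 11^1*1009^1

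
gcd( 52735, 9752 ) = 53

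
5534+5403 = 10937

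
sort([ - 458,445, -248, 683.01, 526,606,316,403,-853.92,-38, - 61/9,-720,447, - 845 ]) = [ - 853.92, - 845, - 720,  -  458, - 248, - 38, - 61/9, 316,403,445,447, 526,606,683.01]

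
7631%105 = 71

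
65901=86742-20841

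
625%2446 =625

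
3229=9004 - 5775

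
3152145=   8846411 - 5694266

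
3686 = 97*38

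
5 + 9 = 14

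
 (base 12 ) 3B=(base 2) 101111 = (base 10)47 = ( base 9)52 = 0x2f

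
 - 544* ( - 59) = 32096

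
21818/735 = 21818/735 = 29.68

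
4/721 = 4/721 = 0.01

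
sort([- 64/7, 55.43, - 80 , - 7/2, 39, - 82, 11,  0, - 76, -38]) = [- 82,-80,-76,-38, -64/7,-7/2 , 0, 11 , 39, 55.43] 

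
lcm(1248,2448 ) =63648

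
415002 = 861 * 482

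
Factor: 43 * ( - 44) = - 1892  =  - 2^2 * 11^1 *43^1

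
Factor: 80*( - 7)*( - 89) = 2^4 * 5^1*7^1*89^1 = 49840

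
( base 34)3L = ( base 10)123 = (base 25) 4n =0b1111011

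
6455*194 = 1252270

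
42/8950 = 21/4475 = 0.00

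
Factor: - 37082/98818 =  - 18541/49409 = - 18541^1*49409^(- 1)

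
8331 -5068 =3263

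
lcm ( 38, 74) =1406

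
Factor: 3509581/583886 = 2^( - 1) * 29^( - 1)*1231^1*2851^1 * 10067^( - 1)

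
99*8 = 792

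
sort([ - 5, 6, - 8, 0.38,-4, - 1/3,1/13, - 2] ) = [-8, - 5 , - 4, - 2, - 1/3,1/13,0.38,6] 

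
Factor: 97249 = 79^1 * 1231^1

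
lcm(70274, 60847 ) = 4989454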